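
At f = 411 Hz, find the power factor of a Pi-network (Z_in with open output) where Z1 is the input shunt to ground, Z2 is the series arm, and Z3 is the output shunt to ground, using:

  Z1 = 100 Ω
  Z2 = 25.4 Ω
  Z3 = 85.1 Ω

Step 1 — Angular frequency: ω = 2π·f = 2π·411 = 2582 rad/s.
Step 2 — Component impedances:
  Z1: Z = R = 100 Ω
  Z2: Z = R = 25.4 Ω
  Z3: Z = R = 85.1 Ω
Step 3 — With open output, the series arm Z2 and the output shunt Z3 appear in series to ground: Z2 + Z3 = 110.5 Ω.
Step 4 — Parallel with input shunt Z1: Z_in = Z1 || (Z2 + Z3) = 52.49 Ω = 52.49∠0.0° Ω.
Step 5 — Power factor: PF = cos(φ) = Re(Z)/|Z| = 52.49/52.49 = 1.
Step 6 — Type: Im(Z) = 0 ⇒ unity (phase φ = 0.0°).

PF = 1 (unity, φ = 0.0°)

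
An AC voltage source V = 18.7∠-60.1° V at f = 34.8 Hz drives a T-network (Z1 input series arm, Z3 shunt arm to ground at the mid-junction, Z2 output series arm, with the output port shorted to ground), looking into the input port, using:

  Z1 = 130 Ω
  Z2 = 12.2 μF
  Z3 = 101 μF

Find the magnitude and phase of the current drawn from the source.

Step 1 — Angular frequency: ω = 2π·f = 2π·34.8 = 218.7 rad/s.
Step 2 — Component impedances:
  Z1: Z = R = 130 Ω
  Z2: Z = 1/(jωC) = -j/(ω·C) = 0 - j374.9 Ω
  Z3: Z = 1/(jωC) = -j/(ω·C) = 0 - j45.28 Ω
Step 3 — With the output port shorted to ground, the output series arm Z2 runs from the junction to ground; the shunt arm Z3 also runs from the junction to ground. They appear in parallel: Z3 || Z2 = 0 - j40.4 Ω.
Step 4 — Series with input arm Z1: Z_in = Z1 + (Z3 || Z2) = 130 - j40.4 Ω = 136.1∠-17.3° Ω.
Step 5 — Source phasor: V = 18.7∠-60.1° V = 9.322 - j16.21 V.
Step 6 — Ohm's law: I = V / Z_total = (9.322 - j16.21) / (130 - j40.4) = 0.1007 - j0.09339 A.
Step 7 — Convert to polar: |I| = 0.1374 A, ∠I = -42.8°.

I = 0.1374∠-42.8° A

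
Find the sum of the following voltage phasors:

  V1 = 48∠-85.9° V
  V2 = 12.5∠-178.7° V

Step 1 — Convert each phasor to rectangular form:
  V1 = 48·(cos(-85.9°) + j·sin(-85.9°)) = 3.432 - j47.88 V
  V2 = 12.5·(cos(-178.7°) + j·sin(-178.7°)) = -12.5 - j0.2836 V
Step 2 — Sum components: V_total = -9.065 - j48.16 V.
Step 3 — Convert to polar: |V_total| = 49.01 V, ∠V_total = -100.7°.

V_total = 49.01∠-100.7° V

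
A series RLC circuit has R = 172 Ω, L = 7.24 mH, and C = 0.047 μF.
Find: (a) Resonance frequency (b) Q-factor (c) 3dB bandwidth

Step 1 — Resonance condition Im(Z)=0 gives ω₀ = 1/√(LC).
Step 2 — ω₀ = 1/√(0.00724·4.7e-08) = 5.421e+04 rad/s.
Step 3 — f₀ = ω₀/(2π) = 8628 Hz.
Step 4 — Series Q: Q = ω₀L/R = 5.421e+04·0.00724/172 = 2.282.
Step 5 — 3dB bandwidth: Δω = ω₀/Q = 2.376e+04 rad/s; BW = Δω/(2π) = 3781 Hz.

(a) f₀ = 8628 Hz  (b) Q = 2.282  (c) BW = 3781 Hz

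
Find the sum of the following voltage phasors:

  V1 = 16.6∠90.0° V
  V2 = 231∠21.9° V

Step 1 — Convert each phasor to rectangular form:
  V1 = 16.6·(cos(90.0°) + j·sin(90.0°)) = 0 + j16.6 V
  V2 = 231·(cos(21.9°) + j·sin(21.9°)) = 214.3 + j86.16 V
Step 2 — Sum components: V_total = 214.3 + j102.8 V.
Step 3 — Convert to polar: |V_total| = 237.7 V, ∠V_total = 25.6°.

V_total = 237.7∠25.6° V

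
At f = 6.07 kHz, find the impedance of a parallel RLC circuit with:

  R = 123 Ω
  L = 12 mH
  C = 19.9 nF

Step 1 — Angular frequency: ω = 2π·f = 2π·6070 = 3.814e+04 rad/s.
Step 2 — Component impedances:
  R: Z = R = 123 Ω
  L: Z = jωL = j·3.814e+04·0.012 = 0 + j457.7 Ω
  C: Z = 1/(jωC) = -j/(ω·C) = 0 - j1318 Ω
Step 3 — Parallel combination: 1/Z_total = 1/R + 1/L + 1/C; Z_total = 119.3 + j20.93 Ω = 121.2∠9.9° Ω.

Z = 119.3 + j20.93 Ω = 121.2∠9.9° Ω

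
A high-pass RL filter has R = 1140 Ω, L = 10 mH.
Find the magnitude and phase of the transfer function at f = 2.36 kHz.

Step 1 — Angular frequency: ω = 2π·2360 = 1.483e+04 rad/s.
Step 2 — Transfer function: H(jω) = jωL/(R + jωL).
Step 3 — Numerator jωL = j·148.3; denominator R + jωL = 1140 + j148.3.
Step 4 — H = 0.01664 + j0.1279.
Step 5 — Magnitude: |H| = 0.129 (-17.8 dB); phase: φ = 82.6°.

|H| = 0.129 (-17.8 dB), φ = 82.6°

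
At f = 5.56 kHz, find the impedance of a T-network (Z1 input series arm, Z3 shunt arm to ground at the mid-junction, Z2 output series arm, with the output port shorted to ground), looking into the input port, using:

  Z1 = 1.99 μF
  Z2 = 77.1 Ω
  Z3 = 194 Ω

Step 1 — Angular frequency: ω = 2π·f = 2π·5560 = 3.493e+04 rad/s.
Step 2 — Component impedances:
  Z1: Z = 1/(jωC) = -j/(ω·C) = 0 - j14.38 Ω
  Z2: Z = R = 77.1 Ω
  Z3: Z = R = 194 Ω
Step 3 — With the output port shorted to ground, the output series arm Z2 runs from the junction to ground; the shunt arm Z3 also runs from the junction to ground. They appear in parallel: Z3 || Z2 = 55.17 Ω.
Step 4 — Series with input arm Z1: Z_in = Z1 + (Z3 || Z2) = 55.17 - j14.38 Ω = 57.02∠-14.6° Ω.

Z = 55.17 - j14.38 Ω = 57.02∠-14.6° Ω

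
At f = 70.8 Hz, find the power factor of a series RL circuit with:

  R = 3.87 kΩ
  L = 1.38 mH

Step 1 — Angular frequency: ω = 2π·f = 2π·70.8 = 444.8 rad/s.
Step 2 — Component impedances:
  R: Z = R = 3870 Ω
  L: Z = jωL = j·444.8·0.00138 = 0 + j0.6139 Ω
Step 3 — Series combination: Z_total = R + L = 3870 + j0.6139 Ω = 3870∠0.0° Ω.
Step 4 — Power factor: PF = cos(φ) = Re(Z)/|Z| = 3870/3870 = 1.
Step 5 — Type: Im(Z) = 0.6139 ⇒ lagging (phase φ = 0.0°).

PF = 1 (lagging, φ = 0.0°)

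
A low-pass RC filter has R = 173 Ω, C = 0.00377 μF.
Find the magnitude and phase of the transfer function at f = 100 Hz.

Step 1 — Angular frequency: ω = 2π·100 = 628.3 rad/s.
Step 2 — Transfer function: H(jω) = 1/(1 + jωRC).
Step 3 — Denominator: 1 + jωRC = 1 + j·628.3·173·3.77e-09 = 1 + j0.0004098.
Step 4 — H = 1 - j0.0004098.
Step 5 — Magnitude: |H| = 1 (-0.0 dB); phase: φ = -0.0°.

|H| = 1 (-0.0 dB), φ = -0.0°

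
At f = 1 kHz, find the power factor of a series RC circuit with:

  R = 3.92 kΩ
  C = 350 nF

Step 1 — Angular frequency: ω = 2π·f = 2π·1000 = 6283 rad/s.
Step 2 — Component impedances:
  R: Z = R = 3920 Ω
  C: Z = 1/(jωC) = -j/(ω·C) = 0 - j454.7 Ω
Step 3 — Series combination: Z_total = R + C = 3920 - j454.7 Ω = 3946∠-6.6° Ω.
Step 4 — Power factor: PF = cos(φ) = Re(Z)/|Z| = 3920/3946.3 = 0.9933.
Step 5 — Type: Im(Z) = -454.7 ⇒ leading (phase φ = -6.6°).

PF = 0.9933 (leading, φ = -6.6°)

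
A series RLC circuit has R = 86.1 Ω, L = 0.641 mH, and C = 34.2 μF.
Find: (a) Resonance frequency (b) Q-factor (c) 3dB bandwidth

Step 1 — Resonance: ω₀ = 1/√(LC) = 1/√(0.000641·3.42e-05) = 6754 rad/s.
Step 2 — f₀ = ω₀/(2π) = 1075 Hz.
Step 3 — Series Q: Q = ω₀L/R = 6754·0.000641/86.1 = 0.05028.
Step 4 — Bandwidth: Δω = ω₀/Q = 1.343e+05 rad/s; BW = Δω/(2π) = 2.138e+04 Hz.

(a) f₀ = 1075 Hz  (b) Q = 0.05028  (c) BW = 2.138e+04 Hz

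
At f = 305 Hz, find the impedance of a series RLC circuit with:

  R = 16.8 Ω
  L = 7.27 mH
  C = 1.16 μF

Step 1 — Angular frequency: ω = 2π·f = 2π·305 = 1916 rad/s.
Step 2 — Component impedances:
  R: Z = R = 16.8 Ω
  L: Z = jωL = j·1916·0.00727 = 0 + j13.93 Ω
  C: Z = 1/(jωC) = -j/(ω·C) = 0 - j449.8 Ω
Step 3 — Series combination: Z_total = R + L + C = 16.8 - j435.9 Ω = 436.2∠-87.8° Ω.

Z = 16.8 - j435.9 Ω = 436.2∠-87.8° Ω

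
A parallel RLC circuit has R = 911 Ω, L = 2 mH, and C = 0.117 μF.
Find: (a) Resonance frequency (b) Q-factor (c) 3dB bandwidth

Step 1 — Resonance: ω₀ = 1/√(LC) = 1/√(0.002·1.17e-07) = 6.537e+04 rad/s.
Step 2 — f₀ = ω₀/(2π) = 1.04e+04 Hz.
Step 3 — Parallel Q: Q = R/(ω₀L) = 911/(6.537e+04·0.002) = 6.968.
Step 4 — Bandwidth: Δω = ω₀/Q = 9382 rad/s; BW = Δω/(2π) = 1493 Hz.

(a) f₀ = 1.04e+04 Hz  (b) Q = 6.968  (c) BW = 1493 Hz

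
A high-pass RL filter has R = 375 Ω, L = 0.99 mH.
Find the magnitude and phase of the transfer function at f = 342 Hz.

Step 1 — Angular frequency: ω = 2π·342 = 2149 rad/s.
Step 2 — Transfer function: H(jω) = jωL/(R + jωL).
Step 3 — Numerator jωL = j·2.127; denominator R + jωL = 375 + j2.127.
Step 4 — H = 3.218e-05 + j0.005673.
Step 5 — Magnitude: |H| = 0.005673 (-44.9 dB); phase: φ = 89.7°.

|H| = 0.005673 (-44.9 dB), φ = 89.7°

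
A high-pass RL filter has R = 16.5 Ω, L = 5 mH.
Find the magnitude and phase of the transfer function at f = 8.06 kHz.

Step 1 — Angular frequency: ω = 2π·8060 = 5.064e+04 rad/s.
Step 2 — Transfer function: H(jω) = jωL/(R + jωL).
Step 3 — Numerator jωL = j·253.2; denominator R + jωL = 16.5 + j253.2.
Step 4 — H = 0.9958 + j0.06489.
Step 5 — Magnitude: |H| = 0.9979 (-0.0 dB); phase: φ = 3.7°.

|H| = 0.9979 (-0.0 dB), φ = 3.7°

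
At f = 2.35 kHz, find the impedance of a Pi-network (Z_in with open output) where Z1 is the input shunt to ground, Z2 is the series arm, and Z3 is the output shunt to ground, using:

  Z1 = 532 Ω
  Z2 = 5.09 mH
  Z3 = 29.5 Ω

Step 1 — Angular frequency: ω = 2π·f = 2π·2350 = 1.477e+04 rad/s.
Step 2 — Component impedances:
  Z1: Z = R = 532 Ω
  Z2: Z = jωL = j·1.477e+04·0.00509 = 0 + j75.16 Ω
  Z3: Z = R = 29.5 Ω
Step 3 — With open output, the series arm Z2 and the output shunt Z3 appear in series to ground: Z2 + Z3 = 29.5 + j75.16 Ω.
Step 4 — Parallel with input shunt Z1: Z_in = Z1 || (Z2 + Z3) = 36.82 + j66.28 Ω = 75.82∠60.9° Ω.

Z = 36.82 + j66.28 Ω = 75.82∠60.9° Ω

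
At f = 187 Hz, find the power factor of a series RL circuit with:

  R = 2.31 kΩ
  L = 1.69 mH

Step 1 — Angular frequency: ω = 2π·f = 2π·187 = 1175 rad/s.
Step 2 — Component impedances:
  R: Z = R = 2310 Ω
  L: Z = jωL = j·1175·0.00169 = 0 + j1.986 Ω
Step 3 — Series combination: Z_total = R + L = 2310 + j1.986 Ω = 2310∠0.0° Ω.
Step 4 — Power factor: PF = cos(φ) = Re(Z)/|Z| = 2310/2310 = 1.
Step 5 — Type: Im(Z) = 1.986 ⇒ lagging (phase φ = 0.0°).

PF = 1 (lagging, φ = 0.0°)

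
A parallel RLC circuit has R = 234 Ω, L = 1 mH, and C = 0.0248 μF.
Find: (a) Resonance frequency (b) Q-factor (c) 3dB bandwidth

Step 1 — Resonance: ω₀ = 1/√(LC) = 1/√(0.001·2.48e-08) = 2.008e+05 rad/s.
Step 2 — f₀ = ω₀/(2π) = 3.196e+04 Hz.
Step 3 — Parallel Q: Q = R/(ω₀L) = 234/(2.008e+05·0.001) = 1.165.
Step 4 — Bandwidth: Δω = ω₀/Q = 1.723e+05 rad/s; BW = Δω/(2π) = 2.743e+04 Hz.

(a) f₀ = 3.196e+04 Hz  (b) Q = 1.165  (c) BW = 2.743e+04 Hz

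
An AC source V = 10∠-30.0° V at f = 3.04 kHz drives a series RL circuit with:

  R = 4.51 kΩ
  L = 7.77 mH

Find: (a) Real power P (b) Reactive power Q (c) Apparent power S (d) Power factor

Step 1 — Angular frequency: ω = 2π·f = 2π·3040 = 1.91e+04 rad/s.
Step 2 — Component impedances:
  R: Z = R = 4510 Ω
  L: Z = jωL = j·1.91e+04·0.00777 = 0 + j148.4 Ω
Step 3 — Series combination: Z_total = R + L = 4510 + j148.4 Ω = 4512∠1.9° Ω.
Step 4 — Source phasor: V = 10∠-30.0° V = 8.66 - j5 V.
Step 5 — Current: I = V / Z = 0.001882 - j0.001171 A = 0.002216∠-31.9° A.
Step 6 — Complex power: S = V·I* = 0.02215 + j0.0007289 VA.
Step 7 — Real power: P = Re(S) = 0.02215 W.
Step 8 — Reactive power: Q = Im(S) = 0.0007289 VAR.
Step 9 — Apparent power: |S| = 0.02216 VA.
Step 10 — Power factor: PF = P/|S| = 0.9995 (lagging).

(a) P = 0.02215 W  (b) Q = 0.0007289 VAR  (c) S = 0.02216 VA  (d) PF = 0.9995 (lagging)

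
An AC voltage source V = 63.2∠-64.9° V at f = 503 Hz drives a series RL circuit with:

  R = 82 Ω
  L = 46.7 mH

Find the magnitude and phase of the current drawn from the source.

Step 1 — Angular frequency: ω = 2π·f = 2π·503 = 3160 rad/s.
Step 2 — Component impedances:
  R: Z = R = 82 Ω
  L: Z = jωL = j·3160·0.0467 = 0 + j147.6 Ω
Step 3 — Series combination: Z_total = R + L = 82 + j147.6 Ω = 168.8∠60.9° Ω.
Step 4 — Source phasor: V = 63.2∠-64.9° V = 26.81 - j57.23 V.
Step 5 — Ohm's law: I = V / Z_total = (26.81 - j57.23) / (82 + j147.6) = -0.2192 - j0.3034 A.
Step 6 — Convert to polar: |I| = 0.3743 A, ∠I = -125.8°.

I = 0.3743∠-125.8° A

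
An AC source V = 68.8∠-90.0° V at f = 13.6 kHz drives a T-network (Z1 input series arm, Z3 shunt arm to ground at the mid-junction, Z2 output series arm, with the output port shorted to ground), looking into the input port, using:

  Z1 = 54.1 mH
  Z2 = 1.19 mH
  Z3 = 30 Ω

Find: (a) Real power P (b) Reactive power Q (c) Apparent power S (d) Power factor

Step 1 — Angular frequency: ω = 2π·f = 2π·1.36e+04 = 8.545e+04 rad/s.
Step 2 — Component impedances:
  Z1: Z = jωL = j·8.545e+04·0.0541 = 0 + j4623 Ω
  Z2: Z = jωL = j·8.545e+04·0.00119 = 0 + j101.7 Ω
  Z3: Z = R = 30 Ω
Step 3 — With the output port shorted to ground, the output series arm Z2 runs from the junction to ground; the shunt arm Z3 also runs from the junction to ground. They appear in parallel: Z3 || Z2 = 27.6 + j8.142 Ω.
Step 4 — Series with input arm Z1: Z_in = Z1 + (Z3 || Z2) = 27.6 + j4631 Ω = 4631∠89.7° Ω.
Step 5 — Source phasor: V = 68.8∠-90.0° V = 0 - j68.8 V.
Step 6 — Current: I = V / Z = -0.01486 - j8.853e-05 A = 0.01486∠-179.7° A.
Step 7 — Complex power: S = V·I* = 0.006091 + j1.022 VA.
Step 8 — Real power: P = Re(S) = 0.006091 W.
Step 9 — Reactive power: Q = Im(S) = 1.022 VAR.
Step 10 — Apparent power: |S| = 1.022 VA.
Step 11 — Power factor: PF = P/|S| = 0.005959 (lagging).

(a) P = 0.006091 W  (b) Q = 1.022 VAR  (c) S = 1.022 VA  (d) PF = 0.005959 (lagging)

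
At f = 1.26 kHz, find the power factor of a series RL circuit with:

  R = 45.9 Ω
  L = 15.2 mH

Step 1 — Angular frequency: ω = 2π·f = 2π·1260 = 7917 rad/s.
Step 2 — Component impedances:
  R: Z = R = 45.9 Ω
  L: Z = jωL = j·7917·0.0152 = 0 + j120.3 Ω
Step 3 — Series combination: Z_total = R + L = 45.9 + j120.3 Ω = 128.8∠69.1° Ω.
Step 4 — Power factor: PF = cos(φ) = Re(Z)/|Z| = 45.9/128.8 = 0.3564.
Step 5 — Type: Im(Z) = 120.3 ⇒ lagging (phase φ = 69.1°).

PF = 0.3564 (lagging, φ = 69.1°)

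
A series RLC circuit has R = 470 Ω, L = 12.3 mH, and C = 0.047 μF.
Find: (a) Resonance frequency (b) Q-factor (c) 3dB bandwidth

Step 1 — Resonance: ω₀ = 1/√(LC) = 1/√(0.0123·4.7e-08) = 4.159e+04 rad/s.
Step 2 — f₀ = ω₀/(2π) = 6619 Hz.
Step 3 — Series Q: Q = ω₀L/R = 4.159e+04·0.0123/470 = 1.088.
Step 4 — Bandwidth: Δω = ω₀/Q = 3.821e+04 rad/s; BW = Δω/(2π) = 6082 Hz.

(a) f₀ = 6619 Hz  (b) Q = 1.088  (c) BW = 6082 Hz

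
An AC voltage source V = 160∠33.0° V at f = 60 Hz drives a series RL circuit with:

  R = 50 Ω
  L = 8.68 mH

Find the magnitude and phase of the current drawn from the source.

Step 1 — Angular frequency: ω = 2π·f = 2π·60 = 377 rad/s.
Step 2 — Component impedances:
  R: Z = R = 50 Ω
  L: Z = jωL = j·377·0.00868 = 0 + j3.272 Ω
Step 3 — Series combination: Z_total = R + L = 50 + j3.272 Ω = 50.11∠3.7° Ω.
Step 4 — Source phasor: V = 160∠33.0° V = 134.2 + j87.14 V.
Step 5 — Ohm's law: I = V / Z_total = (134.2 + j87.14) / (50 + j3.272) = 2.786 + j1.561 A.
Step 6 — Convert to polar: |I| = 3.193 A, ∠I = 29.3°.

I = 3.193∠29.3° A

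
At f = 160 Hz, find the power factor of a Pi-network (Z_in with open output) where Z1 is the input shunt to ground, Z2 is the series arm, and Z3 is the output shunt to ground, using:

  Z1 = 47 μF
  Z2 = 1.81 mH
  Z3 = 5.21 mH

Step 1 — Angular frequency: ω = 2π·f = 2π·160 = 1005 rad/s.
Step 2 — Component impedances:
  Z1: Z = 1/(jωC) = -j/(ω·C) = 0 - j21.16 Ω
  Z2: Z = jωL = j·1005·0.00181 = 0 + j1.82 Ω
  Z3: Z = jωL = j·1005·0.00521 = 0 + j5.238 Ω
Step 3 — With open output, the series arm Z2 and the output shunt Z3 appear in series to ground: Z2 + Z3 = 0 + j7.057 Ω.
Step 4 — Parallel with input shunt Z1: Z_in = Z1 || (Z2 + Z3) = 0 + j10.59 Ω = 10.59∠90.0° Ω.
Step 5 — Power factor: PF = cos(φ) = Re(Z)/|Z| = -0/10.59 = -0.
Step 6 — Type: Im(Z) = 10.59 ⇒ lagging (phase φ = 90.0°).

PF = -0 (lagging, φ = 90.0°)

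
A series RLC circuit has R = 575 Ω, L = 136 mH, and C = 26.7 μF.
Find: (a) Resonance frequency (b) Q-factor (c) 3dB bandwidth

Step 1 — Resonance: ω₀ = 1/√(LC) = 1/√(0.136·2.67e-05) = 524.8 rad/s.
Step 2 — f₀ = ω₀/(2π) = 83.52 Hz.
Step 3 — Series Q: Q = ω₀L/R = 524.8·0.136/575 = 0.1241.
Step 4 — Bandwidth: Δω = ω₀/Q = 4228 rad/s; BW = Δω/(2π) = 672.9 Hz.

(a) f₀ = 83.52 Hz  (b) Q = 0.1241  (c) BW = 672.9 Hz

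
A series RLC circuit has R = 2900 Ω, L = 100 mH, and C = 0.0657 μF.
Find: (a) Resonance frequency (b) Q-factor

Step 1 — Resonance condition Im(Z)=0 gives ω₀ = 1/√(LC).
Step 2 — ω₀ = 1/√(0.1·6.57e-08) = 1.234e+04 rad/s.
Step 3 — f₀ = ω₀/(2π) = 1964 Hz.
Step 4 — Series Q: Q = ω₀L/R = 1.234e+04·0.1/2900 = 0.4254.

(a) f₀ = 1964 Hz  (b) Q = 0.4254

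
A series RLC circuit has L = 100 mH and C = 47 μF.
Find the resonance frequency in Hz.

Step 1 — Resonance condition Im(Z)=0 gives ω₀ = 1/√(LC).
Step 2 — ω₀ = 1/√(0.1·4.7e-05) = 461.3 rad/s.
Step 3 — f₀ = ω₀/(2π) = 73.41 Hz.

f₀ = 73.41 Hz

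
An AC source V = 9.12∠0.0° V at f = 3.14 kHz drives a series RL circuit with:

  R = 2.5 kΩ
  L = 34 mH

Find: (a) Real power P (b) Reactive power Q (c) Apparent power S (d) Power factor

Step 1 — Angular frequency: ω = 2π·f = 2π·3140 = 1.973e+04 rad/s.
Step 2 — Component impedances:
  R: Z = R = 2500 Ω
  L: Z = jωL = j·1.973e+04·0.034 = 0 + j670.8 Ω
Step 3 — Series combination: Z_total = R + L = 2500 + j670.8 Ω = 2588∠15.0° Ω.
Step 4 — Source phasor: V = 9.12∠0.0° V = 9.12 V.
Step 5 — Current: I = V / Z = 0.003403 - j0.0009131 A = 0.003523∠-15.0° A.
Step 6 — Complex power: S = V·I* = 0.03104 + j0.008327 VA.
Step 7 — Real power: P = Re(S) = 0.03104 W.
Step 8 — Reactive power: Q = Im(S) = 0.008327 VAR.
Step 9 — Apparent power: |S| = 0.03213 VA.
Step 10 — Power factor: PF = P/|S| = 0.9658 (lagging).

(a) P = 0.03104 W  (b) Q = 0.008327 VAR  (c) S = 0.03213 VA  (d) PF = 0.9658 (lagging)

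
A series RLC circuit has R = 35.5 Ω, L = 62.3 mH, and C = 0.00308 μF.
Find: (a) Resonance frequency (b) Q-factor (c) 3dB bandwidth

Step 1 — Resonance condition Im(Z)=0 gives ω₀ = 1/√(LC).
Step 2 — ω₀ = 1/√(0.0623·3.08e-09) = 7.219e+04 rad/s.
Step 3 — f₀ = ω₀/(2π) = 1.149e+04 Hz.
Step 4 — Series Q: Q = ω₀L/R = 7.219e+04·0.0623/35.5 = 126.7.
Step 5 — 3dB bandwidth: Δω = ω₀/Q = 569.8 rad/s; BW = Δω/(2π) = 90.69 Hz.

(a) f₀ = 1.149e+04 Hz  (b) Q = 126.7  (c) BW = 90.69 Hz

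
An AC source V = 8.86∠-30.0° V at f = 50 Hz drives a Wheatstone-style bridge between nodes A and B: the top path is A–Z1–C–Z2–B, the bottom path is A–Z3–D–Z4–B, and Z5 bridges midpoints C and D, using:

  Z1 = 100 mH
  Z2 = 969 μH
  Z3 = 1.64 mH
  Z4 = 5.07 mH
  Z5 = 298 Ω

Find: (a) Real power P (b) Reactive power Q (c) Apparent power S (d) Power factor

Step 1 — Angular frequency: ω = 2π·f = 2π·50 = 314.2 rad/s.
Step 2 — Component impedances:
  Z1: Z = jωL = j·314.2·0.1 = 0 + j31.42 Ω
  Z2: Z = jωL = j·314.2·0.000969 = 0 + j0.3044 Ω
  Z3: Z = jωL = j·314.2·0.00164 = 0 + j0.5152 Ω
  Z4: Z = jωL = j·314.2·0.00507 = 0 + j1.593 Ω
  Z5: Z = R = 298 Ω
Step 3 — Bridge requires nodal analysis (the Z5 bridge couples midpoints C and D, so the two paths cannot be reduced to a simple series/parallel combination). Setting node B to ground and injecting 1 A at node A, the 3-node admittance system at A, C, D solves to V_A = Z_AB = 0.007296 + j1.977 Ω = 1.977∠89.8° Ω.
Step 4 — Source phasor: V = 8.86∠-30.0° V = 7.673 - j4.43 V.
Step 5 — Current: I = V / Z = -2.227 - j3.89 A = 4.482∠-119.8° A.
Step 6 — Complex power: S = V·I* = 0.1466 + j39.71 VA.
Step 7 — Real power: P = Re(S) = 0.1466 W.
Step 8 — Reactive power: Q = Im(S) = 39.71 VAR.
Step 9 — Apparent power: |S| = 39.71 VA.
Step 10 — Power factor: PF = P/|S| = 0.003691 (lagging).

(a) P = 0.1466 W  (b) Q = 39.71 VAR  (c) S = 39.71 VA  (d) PF = 0.003691 (lagging)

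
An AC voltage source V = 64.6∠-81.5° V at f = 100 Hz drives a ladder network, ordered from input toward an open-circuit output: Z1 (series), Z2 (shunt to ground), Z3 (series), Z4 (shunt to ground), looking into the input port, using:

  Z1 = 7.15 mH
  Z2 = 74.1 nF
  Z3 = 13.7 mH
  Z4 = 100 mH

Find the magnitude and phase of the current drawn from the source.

Step 1 — Angular frequency: ω = 2π·f = 2π·100 = 628.3 rad/s.
Step 2 — Component impedances:
  Z1: Z = jωL = j·628.3·0.00715 = 0 + j4.492 Ω
  Z2: Z = 1/(jωC) = -j/(ω·C) = 0 - j2.148e+04 Ω
  Z3: Z = jωL = j·628.3·0.0137 = 0 + j8.608 Ω
  Z4: Z = jωL = j·628.3·0.1 = 0 + j62.83 Ω
Step 3 — Ladder network (open output): work backward from the far end, alternating series and parallel combinations. Z_in = 0 + j76.17 Ω = 76.17∠90.0° Ω.
Step 4 — Source phasor: V = 64.6∠-81.5° V = 9.548 - j63.89 V.
Step 5 — Ohm's law: I = V / Z_total = (9.548 - j63.89) / (0 + j76.17) = -0.8388 - j0.1254 A.
Step 6 — Convert to polar: |I| = 0.8481 A, ∠I = -171.5°.

I = 0.8481∠-171.5° A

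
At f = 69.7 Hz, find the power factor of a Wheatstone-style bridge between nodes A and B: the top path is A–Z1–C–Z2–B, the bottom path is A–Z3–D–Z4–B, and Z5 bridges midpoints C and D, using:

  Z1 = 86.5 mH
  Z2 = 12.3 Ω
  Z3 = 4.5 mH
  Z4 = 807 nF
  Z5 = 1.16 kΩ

Step 1 — Angular frequency: ω = 2π·f = 2π·69.7 = 437.9 rad/s.
Step 2 — Component impedances:
  Z1: Z = jωL = j·437.9·0.0865 = 0 + j37.88 Ω
  Z2: Z = R = 12.3 Ω
  Z3: Z = jωL = j·437.9·0.0045 = 0 + j1.971 Ω
  Z4: Z = 1/(jωC) = -j/(ω·C) = 0 - j2830 Ω
  Z5: Z = R = 1160 Ω
Step 3 — Bridge requires nodal analysis (the Z5 bridge couples midpoints C and D, so the two paths cannot be reduced to a simple series/parallel combination). Setting node B to ground and injecting 1 A at node A, the 3-node admittance system at A, C, D solves to V_A = Z_AB = 13.91 + j38.28 Ω = 40.73∠70.0° Ω.
Step 4 — Power factor: PF = cos(φ) = Re(Z)/|Z| = 13.907/40.732 = 0.3414.
Step 5 — Type: Im(Z) = 38.28 ⇒ lagging (phase φ = 70.0°).

PF = 0.3414 (lagging, φ = 70.0°)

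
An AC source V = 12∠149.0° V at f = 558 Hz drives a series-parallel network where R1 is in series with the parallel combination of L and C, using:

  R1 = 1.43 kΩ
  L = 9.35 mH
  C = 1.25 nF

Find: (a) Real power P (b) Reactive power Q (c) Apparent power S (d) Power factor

Step 1 — Angular frequency: ω = 2π·f = 2π·558 = 3506 rad/s.
Step 2 — Component impedances:
  R1: Z = R = 1430 Ω
  L: Z = jωL = j·3506·0.00935 = 0 + j32.78 Ω
  C: Z = 1/(jωC) = -j/(ω·C) = 0 - j2.282e+05 Ω
Step 3 — Parallel branch: L || C = 1/(1/L + 1/C) = 0 + j32.79 Ω.
Step 4 — Series with R1: Z_total = R1 + (L || C) = 1430 + j32.79 Ω = 1430∠1.3° Ω.
Step 5 — Source phasor: V = 12∠149.0° V = -10.29 + j6.18 V.
Step 6 — Current: I = V / Z = -0.00709 + j0.004485 A = 0.008389∠147.7° A.
Step 7 — Complex power: S = V·I* = 0.1006 + j0.002308 VA.
Step 8 — Real power: P = Re(S) = 0.1006 W.
Step 9 — Reactive power: Q = Im(S) = 0.002308 VAR.
Step 10 — Apparent power: |S| = 0.1007 VA.
Step 11 — Power factor: PF = P/|S| = 0.9997 (lagging).

(a) P = 0.1006 W  (b) Q = 0.002308 VAR  (c) S = 0.1007 VA  (d) PF = 0.9997 (lagging)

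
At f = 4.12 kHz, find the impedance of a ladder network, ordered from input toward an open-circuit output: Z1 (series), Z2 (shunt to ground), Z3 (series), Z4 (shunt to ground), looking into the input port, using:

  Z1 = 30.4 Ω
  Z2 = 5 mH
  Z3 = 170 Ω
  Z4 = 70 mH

Step 1 — Angular frequency: ω = 2π·f = 2π·4120 = 2.589e+04 rad/s.
Step 2 — Component impedances:
  Z1: Z = R = 30.4 Ω
  Z2: Z = jωL = j·2.589e+04·0.005 = 0 + j129.4 Ω
  Z3: Z = R = 170 Ω
  Z4: Z = jωL = j·2.589e+04·0.07 = 0 + j1812 Ω
Step 3 — Ladder network (open output): work backward from the far end, alternating series and parallel combinations. Z_in = 31.15 + j120.9 Ω = 124.8∠75.5° Ω.

Z = 31.15 + j120.9 Ω = 124.8∠75.5° Ω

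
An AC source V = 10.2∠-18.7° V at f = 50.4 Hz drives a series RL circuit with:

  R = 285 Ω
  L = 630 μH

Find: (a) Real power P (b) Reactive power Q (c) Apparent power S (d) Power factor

Step 1 — Angular frequency: ω = 2π·f = 2π·50.4 = 316.7 rad/s.
Step 2 — Component impedances:
  R: Z = R = 285 Ω
  L: Z = jωL = j·316.7·0.00063 = 0 + j0.1995 Ω
Step 3 — Series combination: Z_total = R + L = 285 + j0.1995 Ω = 285∠0.0° Ω.
Step 4 — Source phasor: V = 10.2∠-18.7° V = 9.662 - j3.27 V.
Step 5 — Current: I = V / Z = 0.03389 - j0.0115 A = 0.03579∠-18.7° A.
Step 6 — Complex power: S = V·I* = 0.3651 + j0.0002555 VA.
Step 7 — Real power: P = Re(S) = 0.3651 W.
Step 8 — Reactive power: Q = Im(S) = 0.0002555 VAR.
Step 9 — Apparent power: |S| = 0.3651 VA.
Step 10 — Power factor: PF = P/|S| = 1 (lagging).

(a) P = 0.3651 W  (b) Q = 0.0002555 VAR  (c) S = 0.3651 VA  (d) PF = 1 (lagging)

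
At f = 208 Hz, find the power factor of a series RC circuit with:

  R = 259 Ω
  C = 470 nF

Step 1 — Angular frequency: ω = 2π·f = 2π·208 = 1307 rad/s.
Step 2 — Component impedances:
  R: Z = R = 259 Ω
  C: Z = 1/(jωC) = -j/(ω·C) = 0 - j1628 Ω
Step 3 — Series combination: Z_total = R + C = 259 - j1628 Ω = 1648∠-81.0° Ω.
Step 4 — Power factor: PF = cos(φ) = Re(Z)/|Z| = 259/1648.5 = 0.1571.
Step 5 — Type: Im(Z) = -1628 ⇒ leading (phase φ = -81.0°).

PF = 0.1571 (leading, φ = -81.0°)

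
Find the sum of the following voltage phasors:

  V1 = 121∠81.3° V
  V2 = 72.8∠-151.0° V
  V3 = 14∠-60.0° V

Step 1 — Convert each phasor to rectangular form:
  V1 = 121·(cos(81.3°) + j·sin(81.3°)) = 18.3 + j119.6 V
  V2 = 72.8·(cos(-151.0°) + j·sin(-151.0°)) = -63.67 - j35.29 V
  V3 = 14·(cos(-60.0°) + j·sin(-60.0°)) = 7 - j12.12 V
Step 2 — Sum components: V_total = -38.37 + j72.19 V.
Step 3 — Convert to polar: |V_total| = 81.75 V, ∠V_total = 118.0°.

V_total = 81.75∠118.0° V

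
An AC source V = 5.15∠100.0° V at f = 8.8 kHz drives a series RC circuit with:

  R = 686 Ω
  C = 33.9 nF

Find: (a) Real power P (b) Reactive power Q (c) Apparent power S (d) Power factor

Step 1 — Angular frequency: ω = 2π·f = 2π·8800 = 5.529e+04 rad/s.
Step 2 — Component impedances:
  R: Z = R = 686 Ω
  C: Z = 1/(jωC) = -j/(ω·C) = 0 - j533.5 Ω
Step 3 — Series combination: Z_total = R + C = 686 - j533.5 Ω = 869∠-37.9° Ω.
Step 4 — Source phasor: V = 5.15∠100.0° V = -0.8943 + j5.072 V.
Step 5 — Current: I = V / Z = -0.004395 + j0.003975 A = 0.005926∠137.9° A.
Step 6 — Complex power: S = V·I* = 0.02409 - j0.01874 VA.
Step 7 — Real power: P = Re(S) = 0.02409 W.
Step 8 — Reactive power: Q = Im(S) = -0.01874 VAR.
Step 9 — Apparent power: |S| = 0.03052 VA.
Step 10 — Power factor: PF = P/|S| = 0.7894 (leading).

(a) P = 0.02409 W  (b) Q = -0.01874 VAR  (c) S = 0.03052 VA  (d) PF = 0.7894 (leading)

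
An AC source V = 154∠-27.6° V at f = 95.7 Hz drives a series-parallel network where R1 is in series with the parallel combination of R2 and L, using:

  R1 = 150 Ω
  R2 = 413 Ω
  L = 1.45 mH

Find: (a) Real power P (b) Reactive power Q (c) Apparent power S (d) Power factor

Step 1 — Angular frequency: ω = 2π·f = 2π·95.7 = 601.3 rad/s.
Step 2 — Component impedances:
  R1: Z = R = 150 Ω
  R2: Z = R = 413 Ω
  L: Z = jωL = j·601.3·0.00145 = 0 + j0.8719 Ω
Step 3 — Parallel branch: R2 || L = 1/(1/R2 + 1/L) = 0.001841 + j0.8719 Ω.
Step 4 — Series with R1: Z_total = R1 + (R2 || L) = 150 + j0.8719 Ω = 150∠0.3° Ω.
Step 5 — Source phasor: V = 154∠-27.6° V = 136.5 - j71.35 V.
Step 6 — Current: I = V / Z = 0.907 - j0.4809 A = 1.027∠-27.9° A.
Step 7 — Complex power: S = V·I* = 158.1 + j0.9189 VA.
Step 8 — Real power: P = Re(S) = 158.1 W.
Step 9 — Reactive power: Q = Im(S) = 0.9189 VAR.
Step 10 — Apparent power: |S| = 158.1 VA.
Step 11 — Power factor: PF = P/|S| = 1 (lagging).

(a) P = 158.1 W  (b) Q = 0.9189 VAR  (c) S = 158.1 VA  (d) PF = 1 (lagging)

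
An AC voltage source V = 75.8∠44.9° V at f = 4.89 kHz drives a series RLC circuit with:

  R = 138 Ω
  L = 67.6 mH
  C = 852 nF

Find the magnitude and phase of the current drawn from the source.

Step 1 — Angular frequency: ω = 2π·f = 2π·4890 = 3.072e+04 rad/s.
Step 2 — Component impedances:
  R: Z = R = 138 Ω
  L: Z = jωL = j·3.072e+04·0.0676 = 0 + j2077 Ω
  C: Z = 1/(jωC) = -j/(ω·C) = 0 - j38.2 Ω
Step 3 — Series combination: Z_total = R + L + C = 138 + j2039 Ω = 2043∠86.1° Ω.
Step 4 — Source phasor: V = 75.8∠44.9° V = 53.69 + j53.51 V.
Step 5 — Ohm's law: I = V / Z_total = (53.69 + j53.51) / (138 + j2039) = 0.0279 - j0.02445 A.
Step 6 — Convert to polar: |I| = 0.03709 A, ∠I = -41.2°.

I = 0.03709∠-41.2° A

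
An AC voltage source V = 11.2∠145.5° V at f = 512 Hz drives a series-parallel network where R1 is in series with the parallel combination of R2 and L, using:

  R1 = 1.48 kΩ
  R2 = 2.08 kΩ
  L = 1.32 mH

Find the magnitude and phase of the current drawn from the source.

Step 1 — Angular frequency: ω = 2π·f = 2π·512 = 3217 rad/s.
Step 2 — Component impedances:
  R1: Z = R = 1480 Ω
  R2: Z = R = 2080 Ω
  L: Z = jωL = j·3217·0.00132 = 0 + j4.246 Ω
Step 3 — Parallel branch: R2 || L = 1/(1/R2 + 1/L) = 0.008669 + j4.246 Ω.
Step 4 — Series with R1: Z_total = R1 + (R2 || L) = 1480 + j4.246 Ω = 1480∠0.2° Ω.
Step 5 — Source phasor: V = 11.2∠145.5° V = -9.23 + j6.344 V.
Step 6 — Ohm's law: I = V / Z_total = (-9.23 + j6.344) / (1480 + j4.246) = -0.006224 + j0.004304 A.
Step 7 — Convert to polar: |I| = 0.007567 A, ∠I = 145.3°.

I = 0.007567∠145.3° A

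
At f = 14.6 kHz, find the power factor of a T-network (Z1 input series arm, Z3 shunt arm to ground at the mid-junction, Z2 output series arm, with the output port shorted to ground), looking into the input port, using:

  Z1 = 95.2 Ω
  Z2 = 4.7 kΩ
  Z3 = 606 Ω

Step 1 — Angular frequency: ω = 2π·f = 2π·1.46e+04 = 9.173e+04 rad/s.
Step 2 — Component impedances:
  Z1: Z = R = 95.2 Ω
  Z2: Z = R = 4700 Ω
  Z3: Z = R = 606 Ω
Step 3 — With the output port shorted to ground, the output series arm Z2 runs from the junction to ground; the shunt arm Z3 also runs from the junction to ground. They appear in parallel: Z3 || Z2 = 536.8 Ω.
Step 4 — Series with input arm Z1: Z_in = Z1 + (Z3 || Z2) = 632 Ω = 632∠0.0° Ω.
Step 5 — Power factor: PF = cos(φ) = Re(Z)/|Z| = 632/632 = 1.
Step 6 — Type: Im(Z) = 0 ⇒ unity (phase φ = 0.0°).

PF = 1 (unity, φ = 0.0°)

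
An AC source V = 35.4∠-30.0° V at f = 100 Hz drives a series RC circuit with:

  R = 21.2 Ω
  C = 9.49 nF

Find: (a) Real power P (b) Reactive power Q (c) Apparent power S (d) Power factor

Step 1 — Angular frequency: ω = 2π·f = 2π·100 = 628.3 rad/s.
Step 2 — Component impedances:
  R: Z = R = 21.2 Ω
  C: Z = 1/(jωC) = -j/(ω·C) = 0 - j1.677e+05 Ω
Step 3 — Series combination: Z_total = R + C = 21.2 - j1.677e+05 Ω = 1.677e+05∠-90.0° Ω.
Step 4 — Source phasor: V = 35.4∠-30.0° V = 30.66 - j17.7 V.
Step 5 — Current: I = V / Z = 0.0001056 + j0.0001828 A = 0.0002111∠60.0° A.
Step 6 — Complex power: S = V·I* = 9.446e-07 - j0.007472 VA.
Step 7 — Real power: P = Re(S) = 9.446e-07 W.
Step 8 — Reactive power: Q = Im(S) = -0.007472 VAR.
Step 9 — Apparent power: |S| = 0.007472 VA.
Step 10 — Power factor: PF = P/|S| = 0.0001264 (leading).

(a) P = 9.446e-07 W  (b) Q = -0.007472 VAR  (c) S = 0.007472 VA  (d) PF = 0.0001264 (leading)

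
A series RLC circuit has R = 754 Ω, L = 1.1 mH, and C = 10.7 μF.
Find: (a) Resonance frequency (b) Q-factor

Step 1 — Resonance condition Im(Z)=0 gives ω₀ = 1/√(LC).
Step 2 — ω₀ = 1/√(0.0011·1.07e-05) = 9217 rad/s.
Step 3 — f₀ = ω₀/(2π) = 1467 Hz.
Step 4 — Series Q: Q = ω₀L/R = 9217·0.0011/754 = 0.01345.

(a) f₀ = 1467 Hz  (b) Q = 0.01345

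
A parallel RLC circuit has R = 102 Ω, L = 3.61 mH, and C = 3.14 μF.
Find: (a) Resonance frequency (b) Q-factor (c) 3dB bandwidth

Step 1 — Resonance: ω₀ = 1/√(LC) = 1/√(0.00361·3.14e-06) = 9393 rad/s.
Step 2 — f₀ = ω₀/(2π) = 1495 Hz.
Step 3 — Parallel Q: Q = R/(ω₀L) = 102/(9393·0.00361) = 3.008.
Step 4 — Bandwidth: Δω = ω₀/Q = 3122 rad/s; BW = Δω/(2π) = 496.9 Hz.

(a) f₀ = 1495 Hz  (b) Q = 3.008  (c) BW = 496.9 Hz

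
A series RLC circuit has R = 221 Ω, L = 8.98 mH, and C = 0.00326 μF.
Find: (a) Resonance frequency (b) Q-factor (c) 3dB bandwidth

Step 1 — Resonance condition Im(Z)=0 gives ω₀ = 1/√(LC).
Step 2 — ω₀ = 1/√(0.00898·3.26e-09) = 1.848e+05 rad/s.
Step 3 — f₀ = ω₀/(2π) = 2.942e+04 Hz.
Step 4 — Series Q: Q = ω₀L/R = 1.848e+05·0.00898/221 = 7.51.
Step 5 — 3dB bandwidth: Δω = ω₀/Q = 2.461e+04 rad/s; BW = Δω/(2π) = 3917 Hz.

(a) f₀ = 2.942e+04 Hz  (b) Q = 7.51  (c) BW = 3917 Hz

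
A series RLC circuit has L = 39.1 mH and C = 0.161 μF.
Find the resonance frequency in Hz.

Step 1 — Resonance condition Im(Z)=0 gives ω₀ = 1/√(LC).
Step 2 — ω₀ = 1/√(0.0391·1.61e-07) = 1.26e+04 rad/s.
Step 3 — f₀ = ω₀/(2π) = 2006 Hz.

f₀ = 2006 Hz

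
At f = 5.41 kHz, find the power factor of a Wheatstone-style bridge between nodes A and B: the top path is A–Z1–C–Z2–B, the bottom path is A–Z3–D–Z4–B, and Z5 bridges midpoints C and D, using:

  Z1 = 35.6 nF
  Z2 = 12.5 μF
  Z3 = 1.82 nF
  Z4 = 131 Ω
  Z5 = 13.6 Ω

Step 1 — Angular frequency: ω = 2π·f = 2π·5410 = 3.399e+04 rad/s.
Step 2 — Component impedances:
  Z1: Z = 1/(jωC) = -j/(ω·C) = 0 - j826.4 Ω
  Z2: Z = 1/(jωC) = -j/(ω·C) = 0 - j2.353 Ω
  Z3: Z = 1/(jωC) = -j/(ω·C) = 0 - j1.616e+04 Ω
  Z4: Z = R = 131 Ω
  Z5: Z = R = 13.6 Ω
Step 3 — Bridge requires nodal analysis (the Z5 bridge couples midpoints C and D, so the two paths cannot be reduced to a simple series/parallel combination). Setting node B to ground and injecting 1 A at node A, the 3-node admittance system at A, C, D solves to V_A = Z_AB = 0.06711 - j788.5 Ω = 788.5∠-90.0° Ω.
Step 4 — Power factor: PF = cos(φ) = Re(Z)/|Z| = 0.06711/788.5 = 8.511e-05.
Step 5 — Type: Im(Z) = -788.5 ⇒ leading (phase φ = -90.0°).

PF = 8.511e-05 (leading, φ = -90.0°)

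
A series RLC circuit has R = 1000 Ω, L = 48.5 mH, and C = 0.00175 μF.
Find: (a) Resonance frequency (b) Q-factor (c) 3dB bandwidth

Step 1 — Resonance condition Im(Z)=0 gives ω₀ = 1/√(LC).
Step 2 — ω₀ = 1/√(0.0485·1.75e-09) = 1.085e+05 rad/s.
Step 3 — f₀ = ω₀/(2π) = 1.728e+04 Hz.
Step 4 — Series Q: Q = ω₀L/R = 1.085e+05·0.0485/1000 = 5.264.
Step 5 — 3dB bandwidth: Δω = ω₀/Q = 2.062e+04 rad/s; BW = Δω/(2π) = 3282 Hz.

(a) f₀ = 1.728e+04 Hz  (b) Q = 5.264  (c) BW = 3282 Hz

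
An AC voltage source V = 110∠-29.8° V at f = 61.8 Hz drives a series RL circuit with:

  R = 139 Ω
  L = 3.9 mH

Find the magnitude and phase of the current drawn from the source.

Step 1 — Angular frequency: ω = 2π·f = 2π·61.8 = 388.3 rad/s.
Step 2 — Component impedances:
  R: Z = R = 139 Ω
  L: Z = jωL = j·388.3·0.0039 = 0 + j1.514 Ω
Step 3 — Series combination: Z_total = R + L = 139 + j1.514 Ω = 139∠0.6° Ω.
Step 4 — Source phasor: V = 110∠-29.8° V = 95.45 - j54.67 V.
Step 5 — Ohm's law: I = V / Z_total = (95.45 - j54.67) / (139 + j1.514) = 0.6824 - j0.4007 A.
Step 6 — Convert to polar: |I| = 0.7913 A, ∠I = -30.4°.

I = 0.7913∠-30.4° A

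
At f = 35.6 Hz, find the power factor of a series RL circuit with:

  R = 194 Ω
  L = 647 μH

Step 1 — Angular frequency: ω = 2π·f = 2π·35.6 = 223.7 rad/s.
Step 2 — Component impedances:
  R: Z = R = 194 Ω
  L: Z = jωL = j·223.7·0.000647 = 0 + j0.1447 Ω
Step 3 — Series combination: Z_total = R + L = 194 + j0.1447 Ω = 194∠0.0° Ω.
Step 4 — Power factor: PF = cos(φ) = Re(Z)/|Z| = 194/194 = 1.
Step 5 — Type: Im(Z) = 0.1447 ⇒ lagging (phase φ = 0.0°).

PF = 1 (lagging, φ = 0.0°)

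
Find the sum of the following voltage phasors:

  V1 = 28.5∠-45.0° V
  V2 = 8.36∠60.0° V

Step 1 — Convert each phasor to rectangular form:
  V1 = 28.5·(cos(-45.0°) + j·sin(-45.0°)) = 20.15 - j20.15 V
  V2 = 8.36·(cos(60.0°) + j·sin(60.0°)) = 4.18 + j7.24 V
Step 2 — Sum components: V_total = 24.33 - j12.91 V.
Step 3 — Convert to polar: |V_total| = 27.55 V, ∠V_total = -28.0°.

V_total = 27.55∠-28.0° V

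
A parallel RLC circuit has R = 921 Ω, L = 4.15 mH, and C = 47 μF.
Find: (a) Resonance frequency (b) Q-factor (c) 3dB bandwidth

Step 1 — Resonance: ω₀ = 1/√(LC) = 1/√(0.00415·4.7e-05) = 2264 rad/s.
Step 2 — f₀ = ω₀/(2π) = 360.4 Hz.
Step 3 — Parallel Q: Q = R/(ω₀L) = 921/(2264·0.00415) = 98.01.
Step 4 — Bandwidth: Δω = ω₀/Q = 23.1 rad/s; BW = Δω/(2π) = 3.677 Hz.

(a) f₀ = 360.4 Hz  (b) Q = 98.01  (c) BW = 3.677 Hz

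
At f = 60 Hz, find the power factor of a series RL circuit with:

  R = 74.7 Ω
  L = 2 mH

Step 1 — Angular frequency: ω = 2π·f = 2π·60 = 377 rad/s.
Step 2 — Component impedances:
  R: Z = R = 74.7 Ω
  L: Z = jωL = j·377·0.002 = 0 + j0.754 Ω
Step 3 — Series combination: Z_total = R + L = 74.7 + j0.754 Ω = 74.7∠0.6° Ω.
Step 4 — Power factor: PF = cos(φ) = Re(Z)/|Z| = 74.7/74.704 = 0.9999.
Step 5 — Type: Im(Z) = 0.754 ⇒ lagging (phase φ = 0.6°).

PF = 0.9999 (lagging, φ = 0.6°)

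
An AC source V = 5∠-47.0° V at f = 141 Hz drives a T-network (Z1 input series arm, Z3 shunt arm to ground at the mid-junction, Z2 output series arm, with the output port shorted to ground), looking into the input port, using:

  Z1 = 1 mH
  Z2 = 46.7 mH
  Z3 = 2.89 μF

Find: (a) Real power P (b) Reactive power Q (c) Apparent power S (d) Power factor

Step 1 — Angular frequency: ω = 2π·f = 2π·141 = 885.9 rad/s.
Step 2 — Component impedances:
  Z1: Z = jωL = j·885.9·0.001 = 0 + j0.8859 Ω
  Z2: Z = jωL = j·885.9·0.0467 = 0 + j41.37 Ω
  Z3: Z = 1/(jωC) = -j/(ω·C) = 0 - j390.6 Ω
Step 3 — With the output port shorted to ground, the output series arm Z2 runs from the junction to ground; the shunt arm Z3 also runs from the junction to ground. They appear in parallel: Z3 || Z2 = 0 + j46.27 Ω.
Step 4 — Series with input arm Z1: Z_in = Z1 + (Z3 || Z2) = 0 + j47.16 Ω = 47.16∠90.0° Ω.
Step 5 — Source phasor: V = 5∠-47.0° V = 3.41 - j3.657 V.
Step 6 — Current: I = V / Z = -0.07754 - j0.07231 A = 0.106∠-137.0° A.
Step 7 — Complex power: S = V·I* = 0 + j0.5301 VA.
Step 8 — Real power: P = Re(S) = 0 W.
Step 9 — Reactive power: Q = Im(S) = 0.5301 VAR.
Step 10 — Apparent power: |S| = 0.5301 VA.
Step 11 — Power factor: PF = P/|S| = 0 (lagging).

(a) P = 0 W  (b) Q = 0.5301 VAR  (c) S = 0.5301 VA  (d) PF = 0 (lagging)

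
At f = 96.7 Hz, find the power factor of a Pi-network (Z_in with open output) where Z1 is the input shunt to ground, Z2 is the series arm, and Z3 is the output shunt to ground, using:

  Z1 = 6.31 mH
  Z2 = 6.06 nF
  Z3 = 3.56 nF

Step 1 — Angular frequency: ω = 2π·f = 2π·96.7 = 607.6 rad/s.
Step 2 — Component impedances:
  Z1: Z = jωL = j·607.6·0.00631 = 0 + j3.834 Ω
  Z2: Z = 1/(jωC) = -j/(ω·C) = 0 - j2.716e+05 Ω
  Z3: Z = 1/(jωC) = -j/(ω·C) = 0 - j4.623e+05 Ω
Step 3 — With open output, the series arm Z2 and the output shunt Z3 appear in series to ground: Z2 + Z3 = 0 - j7.339e+05 Ω.
Step 4 — Parallel with input shunt Z1: Z_in = Z1 || (Z2 + Z3) = 0 + j3.834 Ω = 3.834∠90.0° Ω.
Step 5 — Power factor: PF = cos(φ) = Re(Z)/|Z| = -0/3.834 = -0.
Step 6 — Type: Im(Z) = 3.834 ⇒ lagging (phase φ = 90.0°).

PF = -0 (lagging, φ = 90.0°)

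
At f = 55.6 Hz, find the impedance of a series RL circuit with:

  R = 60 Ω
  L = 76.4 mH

Step 1 — Angular frequency: ω = 2π·f = 2π·55.6 = 349.3 rad/s.
Step 2 — Component impedances:
  R: Z = R = 60 Ω
  L: Z = jωL = j·349.3·0.0764 = 0 + j26.69 Ω
Step 3 — Series combination: Z_total = R + L = 60 + j26.69 Ω = 65.67∠24.0° Ω.

Z = 60 + j26.69 Ω = 65.67∠24.0° Ω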